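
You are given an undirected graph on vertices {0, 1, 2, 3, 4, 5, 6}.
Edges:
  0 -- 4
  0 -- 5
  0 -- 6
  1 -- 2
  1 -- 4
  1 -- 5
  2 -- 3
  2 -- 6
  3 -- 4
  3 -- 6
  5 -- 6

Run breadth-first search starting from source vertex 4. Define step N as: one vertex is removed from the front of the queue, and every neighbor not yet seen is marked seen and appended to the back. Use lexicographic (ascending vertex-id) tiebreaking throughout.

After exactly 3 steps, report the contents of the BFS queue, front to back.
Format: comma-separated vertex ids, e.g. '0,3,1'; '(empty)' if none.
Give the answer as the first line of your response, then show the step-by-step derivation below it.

3,5,6,2

step 1: dequeue 4; queue=[0,1,3]; order=4
step 2: dequeue 0; queue=[1,3,5,6]; order=4,0
step 3: dequeue 1; queue=[3,5,6,2]; order=4,0,1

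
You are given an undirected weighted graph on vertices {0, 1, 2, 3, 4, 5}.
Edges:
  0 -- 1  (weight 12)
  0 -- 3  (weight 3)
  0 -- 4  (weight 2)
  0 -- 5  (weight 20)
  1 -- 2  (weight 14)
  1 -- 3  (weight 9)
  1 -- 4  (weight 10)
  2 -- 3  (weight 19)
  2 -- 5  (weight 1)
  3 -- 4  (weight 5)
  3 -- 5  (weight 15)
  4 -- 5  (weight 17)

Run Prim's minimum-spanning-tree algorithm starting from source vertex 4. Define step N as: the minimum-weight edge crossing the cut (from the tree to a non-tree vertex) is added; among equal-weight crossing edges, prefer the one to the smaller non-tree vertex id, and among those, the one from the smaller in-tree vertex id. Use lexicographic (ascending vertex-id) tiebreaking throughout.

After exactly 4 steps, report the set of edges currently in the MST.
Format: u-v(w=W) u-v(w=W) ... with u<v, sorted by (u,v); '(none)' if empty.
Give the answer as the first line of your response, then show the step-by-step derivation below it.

0-3(w=3) 0-4(w=2) 1-2(w=14) 1-3(w=9)

step 1: add edge 0-4 (w=2); MST = {0-4(w=2)}
step 2: add edge 0-3 (w=3); MST = {0-3(w=3) 0-4(w=2)}
step 3: add edge 1-3 (w=9); MST = {0-3(w=3) 0-4(w=2) 1-3(w=9)}
step 4: add edge 1-2 (w=14); MST = {0-3(w=3) 0-4(w=2) 1-2(w=14) 1-3(w=9)}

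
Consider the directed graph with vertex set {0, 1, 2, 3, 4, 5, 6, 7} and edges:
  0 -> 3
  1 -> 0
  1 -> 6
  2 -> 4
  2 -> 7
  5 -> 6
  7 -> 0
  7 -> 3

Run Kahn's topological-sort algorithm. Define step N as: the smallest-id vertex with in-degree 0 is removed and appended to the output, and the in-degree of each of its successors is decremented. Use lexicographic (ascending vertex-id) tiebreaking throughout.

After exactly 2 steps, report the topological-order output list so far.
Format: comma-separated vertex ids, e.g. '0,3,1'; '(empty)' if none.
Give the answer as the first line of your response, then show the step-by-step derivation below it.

1,2

step 1: output 1; order=[1]; indeg=(1,0,0,2,1,0,1,1)
step 2: output 2; order=[1,2]; indeg=(1,0,0,2,0,0,1,0)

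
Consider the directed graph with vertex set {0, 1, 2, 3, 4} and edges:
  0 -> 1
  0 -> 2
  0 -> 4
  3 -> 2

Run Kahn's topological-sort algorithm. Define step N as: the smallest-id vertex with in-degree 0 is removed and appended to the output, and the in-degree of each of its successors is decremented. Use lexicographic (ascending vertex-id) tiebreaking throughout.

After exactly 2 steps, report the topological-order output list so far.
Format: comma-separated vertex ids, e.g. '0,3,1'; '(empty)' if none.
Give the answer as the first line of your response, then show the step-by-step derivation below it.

0,1

step 1: output 0; order=[0]; indeg=(0,0,1,0,0)
step 2: output 1; order=[0,1]; indeg=(0,0,1,0,0)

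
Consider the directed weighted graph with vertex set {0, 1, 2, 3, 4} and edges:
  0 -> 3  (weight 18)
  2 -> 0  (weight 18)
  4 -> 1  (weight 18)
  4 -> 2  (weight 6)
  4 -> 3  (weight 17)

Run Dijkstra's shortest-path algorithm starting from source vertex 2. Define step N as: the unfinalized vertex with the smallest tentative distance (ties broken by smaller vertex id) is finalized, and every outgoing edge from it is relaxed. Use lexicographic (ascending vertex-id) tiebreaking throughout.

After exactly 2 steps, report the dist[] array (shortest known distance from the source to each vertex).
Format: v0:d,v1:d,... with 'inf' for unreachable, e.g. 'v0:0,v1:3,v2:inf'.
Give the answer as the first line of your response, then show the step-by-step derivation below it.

v0:18,v1:inf,v2:0,v3:36,v4:inf

step 1: dist = v0:18,v1:inf,v2:0,v3:inf,v4:inf
step 2: dist = v0:18,v1:inf,v2:0,v3:36,v4:inf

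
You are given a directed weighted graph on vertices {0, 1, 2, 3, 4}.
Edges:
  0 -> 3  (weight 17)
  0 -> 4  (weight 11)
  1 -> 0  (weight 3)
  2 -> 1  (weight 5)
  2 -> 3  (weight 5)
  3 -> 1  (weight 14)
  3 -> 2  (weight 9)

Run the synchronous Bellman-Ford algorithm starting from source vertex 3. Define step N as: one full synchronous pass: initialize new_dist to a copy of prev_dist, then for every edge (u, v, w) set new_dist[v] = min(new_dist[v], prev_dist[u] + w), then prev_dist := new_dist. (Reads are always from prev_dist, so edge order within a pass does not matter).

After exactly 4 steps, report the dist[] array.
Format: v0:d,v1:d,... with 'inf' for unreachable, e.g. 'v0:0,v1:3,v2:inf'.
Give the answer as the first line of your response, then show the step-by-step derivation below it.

v0:17,v1:14,v2:9,v3:0,v4:28

step 1: dist = v0:inf,v1:14,v2:9,v3:0,v4:inf
step 2: dist = v0:17,v1:14,v2:9,v3:0,v4:inf
step 3: dist = v0:17,v1:14,v2:9,v3:0,v4:28
step 4: dist = v0:17,v1:14,v2:9,v3:0,v4:28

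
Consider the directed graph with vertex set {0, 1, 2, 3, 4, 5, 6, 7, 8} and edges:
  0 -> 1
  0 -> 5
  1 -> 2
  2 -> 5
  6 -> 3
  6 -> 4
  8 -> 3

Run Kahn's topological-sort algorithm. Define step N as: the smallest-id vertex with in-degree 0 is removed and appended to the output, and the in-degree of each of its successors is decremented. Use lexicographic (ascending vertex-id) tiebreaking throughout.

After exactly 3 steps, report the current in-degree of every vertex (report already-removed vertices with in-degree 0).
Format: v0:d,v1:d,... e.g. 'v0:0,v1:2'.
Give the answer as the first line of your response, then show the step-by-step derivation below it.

v0:0,v1:0,v2:0,v3:2,v4:1,v5:0,v6:0,v7:0,v8:0

step 1: output 0; order=[0]; indeg=(0,0,1,2,1,1,0,0,0)
step 2: output 1; order=[0,1]; indeg=(0,0,0,2,1,1,0,0,0)
step 3: output 2; order=[0,1,2]; indeg=(0,0,0,2,1,0,0,0,0)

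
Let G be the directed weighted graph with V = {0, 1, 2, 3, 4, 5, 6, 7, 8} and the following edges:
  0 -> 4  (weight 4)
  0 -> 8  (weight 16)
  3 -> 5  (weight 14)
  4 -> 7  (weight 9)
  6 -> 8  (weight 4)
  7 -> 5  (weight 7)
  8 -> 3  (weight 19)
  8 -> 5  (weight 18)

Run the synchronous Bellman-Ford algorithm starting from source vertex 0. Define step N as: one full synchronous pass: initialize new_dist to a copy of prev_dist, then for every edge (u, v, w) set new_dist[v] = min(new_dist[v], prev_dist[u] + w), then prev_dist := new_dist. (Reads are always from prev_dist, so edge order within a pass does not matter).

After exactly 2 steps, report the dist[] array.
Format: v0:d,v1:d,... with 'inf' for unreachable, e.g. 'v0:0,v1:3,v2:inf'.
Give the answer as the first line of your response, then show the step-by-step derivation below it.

v0:0,v1:inf,v2:inf,v3:35,v4:4,v5:34,v6:inf,v7:13,v8:16

step 1: dist = v0:0,v1:inf,v2:inf,v3:inf,v4:4,v5:inf,v6:inf,v7:inf,v8:16
step 2: dist = v0:0,v1:inf,v2:inf,v3:35,v4:4,v5:34,v6:inf,v7:13,v8:16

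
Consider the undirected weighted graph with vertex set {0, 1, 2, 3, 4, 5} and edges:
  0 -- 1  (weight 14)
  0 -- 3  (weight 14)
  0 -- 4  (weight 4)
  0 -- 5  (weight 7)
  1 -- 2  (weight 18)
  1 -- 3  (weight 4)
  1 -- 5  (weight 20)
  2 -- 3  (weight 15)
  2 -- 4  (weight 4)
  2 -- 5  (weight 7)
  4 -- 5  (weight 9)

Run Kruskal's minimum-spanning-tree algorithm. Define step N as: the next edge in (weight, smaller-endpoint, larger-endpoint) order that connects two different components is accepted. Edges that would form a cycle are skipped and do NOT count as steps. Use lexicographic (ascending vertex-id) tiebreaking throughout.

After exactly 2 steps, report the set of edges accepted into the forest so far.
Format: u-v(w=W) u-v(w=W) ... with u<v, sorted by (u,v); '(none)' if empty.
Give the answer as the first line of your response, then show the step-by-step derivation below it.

0-4(w=4) 1-3(w=4)

step 1: add edge 0-4 (w=4); MST = {0-4(w=4)}
step 2: add edge 1-3 (w=4); MST = {0-4(w=4) 1-3(w=4)}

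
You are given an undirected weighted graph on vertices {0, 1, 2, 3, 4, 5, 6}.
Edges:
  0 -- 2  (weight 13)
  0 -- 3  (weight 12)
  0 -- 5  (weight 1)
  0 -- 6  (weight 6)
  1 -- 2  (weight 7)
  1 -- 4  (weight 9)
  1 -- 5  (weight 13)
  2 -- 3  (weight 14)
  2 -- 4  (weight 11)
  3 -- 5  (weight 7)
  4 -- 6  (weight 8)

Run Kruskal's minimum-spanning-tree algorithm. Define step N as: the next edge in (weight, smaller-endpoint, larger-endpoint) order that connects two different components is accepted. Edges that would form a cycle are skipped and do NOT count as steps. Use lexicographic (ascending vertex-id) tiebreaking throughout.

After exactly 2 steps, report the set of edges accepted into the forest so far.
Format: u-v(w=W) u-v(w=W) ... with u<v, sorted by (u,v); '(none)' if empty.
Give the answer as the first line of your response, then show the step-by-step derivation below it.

0-5(w=1) 0-6(w=6)

step 1: add edge 0-5 (w=1); MST = {0-5(w=1)}
step 2: add edge 0-6 (w=6); MST = {0-5(w=1) 0-6(w=6)}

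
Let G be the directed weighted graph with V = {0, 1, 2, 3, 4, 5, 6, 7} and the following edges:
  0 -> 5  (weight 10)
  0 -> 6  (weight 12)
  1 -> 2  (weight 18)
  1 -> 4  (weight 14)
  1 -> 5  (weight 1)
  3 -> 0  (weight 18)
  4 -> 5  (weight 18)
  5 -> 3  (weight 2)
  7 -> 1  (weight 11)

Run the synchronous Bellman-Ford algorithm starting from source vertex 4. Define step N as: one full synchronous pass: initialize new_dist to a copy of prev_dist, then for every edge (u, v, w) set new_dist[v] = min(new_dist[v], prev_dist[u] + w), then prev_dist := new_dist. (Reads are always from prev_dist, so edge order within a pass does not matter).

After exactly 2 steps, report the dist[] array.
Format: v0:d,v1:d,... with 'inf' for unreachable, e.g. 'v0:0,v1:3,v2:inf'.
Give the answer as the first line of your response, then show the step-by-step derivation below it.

v0:inf,v1:inf,v2:inf,v3:20,v4:0,v5:18,v6:inf,v7:inf

step 1: dist = v0:inf,v1:inf,v2:inf,v3:inf,v4:0,v5:18,v6:inf,v7:inf
step 2: dist = v0:inf,v1:inf,v2:inf,v3:20,v4:0,v5:18,v6:inf,v7:inf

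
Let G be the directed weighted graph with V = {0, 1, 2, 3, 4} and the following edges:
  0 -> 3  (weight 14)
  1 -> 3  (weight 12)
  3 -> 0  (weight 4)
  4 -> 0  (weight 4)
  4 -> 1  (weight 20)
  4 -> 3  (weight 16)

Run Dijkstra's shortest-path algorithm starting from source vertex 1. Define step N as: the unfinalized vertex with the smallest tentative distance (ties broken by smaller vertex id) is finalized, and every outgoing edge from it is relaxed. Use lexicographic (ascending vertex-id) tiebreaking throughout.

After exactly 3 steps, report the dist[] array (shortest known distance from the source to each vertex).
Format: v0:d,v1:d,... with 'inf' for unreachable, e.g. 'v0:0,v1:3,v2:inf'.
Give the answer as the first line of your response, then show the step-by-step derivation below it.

v0:16,v1:0,v2:inf,v3:12,v4:inf

step 1: dist = v0:inf,v1:0,v2:inf,v3:12,v4:inf
step 2: dist = v0:16,v1:0,v2:inf,v3:12,v4:inf
step 3: dist = v0:16,v1:0,v2:inf,v3:12,v4:inf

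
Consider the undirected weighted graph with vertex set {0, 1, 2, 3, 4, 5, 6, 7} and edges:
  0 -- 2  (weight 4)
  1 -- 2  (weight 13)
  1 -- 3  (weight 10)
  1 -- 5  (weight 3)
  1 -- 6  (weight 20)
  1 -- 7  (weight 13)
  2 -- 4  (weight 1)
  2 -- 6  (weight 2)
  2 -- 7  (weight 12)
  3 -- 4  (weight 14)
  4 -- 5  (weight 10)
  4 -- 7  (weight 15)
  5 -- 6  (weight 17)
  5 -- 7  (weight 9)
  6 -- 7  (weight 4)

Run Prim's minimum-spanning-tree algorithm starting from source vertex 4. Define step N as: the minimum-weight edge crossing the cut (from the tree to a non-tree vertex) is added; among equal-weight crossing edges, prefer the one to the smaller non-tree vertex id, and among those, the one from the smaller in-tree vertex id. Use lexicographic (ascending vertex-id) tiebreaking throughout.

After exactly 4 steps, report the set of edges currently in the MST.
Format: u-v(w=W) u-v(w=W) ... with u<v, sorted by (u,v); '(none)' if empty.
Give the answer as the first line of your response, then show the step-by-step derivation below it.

0-2(w=4) 2-4(w=1) 2-6(w=2) 6-7(w=4)

step 1: add edge 2-4 (w=1); MST = {2-4(w=1)}
step 2: add edge 2-6 (w=2); MST = {2-4(w=1) 2-6(w=2)}
step 3: add edge 0-2 (w=4); MST = {0-2(w=4) 2-4(w=1) 2-6(w=2)}
step 4: add edge 6-7 (w=4); MST = {0-2(w=4) 2-4(w=1) 2-6(w=2) 6-7(w=4)}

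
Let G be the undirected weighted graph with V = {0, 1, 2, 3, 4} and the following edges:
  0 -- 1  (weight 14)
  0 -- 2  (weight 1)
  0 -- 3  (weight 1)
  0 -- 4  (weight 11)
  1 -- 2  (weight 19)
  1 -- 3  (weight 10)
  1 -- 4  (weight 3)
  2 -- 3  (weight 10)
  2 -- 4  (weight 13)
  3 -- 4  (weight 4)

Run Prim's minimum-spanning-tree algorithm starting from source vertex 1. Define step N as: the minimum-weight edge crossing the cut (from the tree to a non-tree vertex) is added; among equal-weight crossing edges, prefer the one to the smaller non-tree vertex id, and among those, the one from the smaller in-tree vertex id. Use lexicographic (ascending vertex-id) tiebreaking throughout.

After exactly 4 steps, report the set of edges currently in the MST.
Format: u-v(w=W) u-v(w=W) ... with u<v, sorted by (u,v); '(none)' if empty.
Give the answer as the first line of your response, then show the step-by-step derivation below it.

0-2(w=1) 0-3(w=1) 1-4(w=3) 3-4(w=4)

step 1: add edge 1-4 (w=3); MST = {1-4(w=3)}
step 2: add edge 3-4 (w=4); MST = {1-4(w=3) 3-4(w=4)}
step 3: add edge 0-3 (w=1); MST = {0-3(w=1) 1-4(w=3) 3-4(w=4)}
step 4: add edge 0-2 (w=1); MST = {0-2(w=1) 0-3(w=1) 1-4(w=3) 3-4(w=4)}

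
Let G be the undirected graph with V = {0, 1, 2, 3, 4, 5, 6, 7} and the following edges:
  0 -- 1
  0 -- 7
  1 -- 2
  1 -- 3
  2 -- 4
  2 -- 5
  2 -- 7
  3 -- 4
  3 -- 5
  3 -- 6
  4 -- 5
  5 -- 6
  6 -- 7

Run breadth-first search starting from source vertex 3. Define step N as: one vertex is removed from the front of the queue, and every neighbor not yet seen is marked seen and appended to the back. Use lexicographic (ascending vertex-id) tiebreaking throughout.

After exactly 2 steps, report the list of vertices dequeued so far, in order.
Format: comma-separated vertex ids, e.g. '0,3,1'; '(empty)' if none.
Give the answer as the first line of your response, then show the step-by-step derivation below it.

3,1

step 1: dequeue 3; queue=[1,4,5,6]; order=3
step 2: dequeue 1; queue=[4,5,6,0,2]; order=3,1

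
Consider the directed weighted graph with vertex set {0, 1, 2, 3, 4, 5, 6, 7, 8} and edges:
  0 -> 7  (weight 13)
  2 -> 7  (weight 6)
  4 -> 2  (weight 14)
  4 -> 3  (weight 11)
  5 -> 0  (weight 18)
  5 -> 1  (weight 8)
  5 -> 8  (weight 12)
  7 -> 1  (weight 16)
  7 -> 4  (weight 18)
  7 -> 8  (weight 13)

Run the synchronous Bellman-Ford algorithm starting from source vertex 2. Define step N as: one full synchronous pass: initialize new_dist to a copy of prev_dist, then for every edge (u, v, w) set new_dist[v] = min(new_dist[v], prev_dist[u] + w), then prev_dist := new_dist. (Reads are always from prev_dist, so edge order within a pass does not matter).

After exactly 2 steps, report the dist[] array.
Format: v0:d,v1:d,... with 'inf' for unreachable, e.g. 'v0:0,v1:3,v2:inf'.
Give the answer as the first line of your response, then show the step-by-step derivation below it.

v0:inf,v1:22,v2:0,v3:inf,v4:24,v5:inf,v6:inf,v7:6,v8:19

step 1: dist = v0:inf,v1:inf,v2:0,v3:inf,v4:inf,v5:inf,v6:inf,v7:6,v8:inf
step 2: dist = v0:inf,v1:22,v2:0,v3:inf,v4:24,v5:inf,v6:inf,v7:6,v8:19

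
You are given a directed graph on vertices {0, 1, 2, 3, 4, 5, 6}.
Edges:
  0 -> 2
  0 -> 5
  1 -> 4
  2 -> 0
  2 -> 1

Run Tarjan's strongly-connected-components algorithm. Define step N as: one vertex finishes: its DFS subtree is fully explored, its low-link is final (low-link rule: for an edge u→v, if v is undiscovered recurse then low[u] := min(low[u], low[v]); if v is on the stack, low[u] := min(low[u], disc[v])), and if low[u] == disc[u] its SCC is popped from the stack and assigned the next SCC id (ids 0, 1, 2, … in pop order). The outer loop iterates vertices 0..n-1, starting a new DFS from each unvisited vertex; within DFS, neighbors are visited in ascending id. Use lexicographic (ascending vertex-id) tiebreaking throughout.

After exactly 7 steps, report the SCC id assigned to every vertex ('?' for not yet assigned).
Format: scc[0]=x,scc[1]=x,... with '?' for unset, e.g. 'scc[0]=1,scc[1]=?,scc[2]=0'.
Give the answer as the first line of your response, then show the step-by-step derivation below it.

scc[0]=3,scc[1]=1,scc[2]=3,scc[3]=4,scc[4]=0,scc[5]=2,scc[6]=5

step 1: low=(low[0]=0,low[1]=2,low[2]=0,low[3]=?,low[4]=3,low[5]=?,low[6]=?); scc=(scc[0]=?,scc[1]=?,scc[2]=?,scc[3]=?,scc[4]=0,scc[5]=?,scc[6]=?)
step 2: low=(low[0]=0,low[1]=2,low[2]=0,low[3]=?,low[4]=3,low[5]=?,low[6]=?); scc=(scc[0]=?,scc[1]=1,scc[2]=?,scc[3]=?,scc[4]=0,scc[5]=?,scc[6]=?)
step 3: low=(low[0]=0,low[1]=2,low[2]=0,low[3]=?,low[4]=3,low[5]=?,low[6]=?); scc=(scc[0]=?,scc[1]=1,scc[2]=?,scc[3]=?,scc[4]=0,scc[5]=?,scc[6]=?)
step 4: low=(low[0]=0,low[1]=2,low[2]=0,low[3]=?,low[4]=3,low[5]=4,low[6]=?); scc=(scc[0]=?,scc[1]=1,scc[2]=?,scc[3]=?,scc[4]=0,scc[5]=2,scc[6]=?)
step 5: low=(low[0]=0,low[1]=2,low[2]=0,low[3]=?,low[4]=3,low[5]=4,low[6]=?); scc=(scc[0]=3,scc[1]=1,scc[2]=3,scc[3]=?,scc[4]=0,scc[5]=2,scc[6]=?)
step 6: low=(low[0]=0,low[1]=2,low[2]=0,low[3]=5,low[4]=3,low[5]=4,low[6]=?); scc=(scc[0]=3,scc[1]=1,scc[2]=3,scc[3]=4,scc[4]=0,scc[5]=2,scc[6]=?)
step 7: low=(low[0]=0,low[1]=2,low[2]=0,low[3]=5,low[4]=3,low[5]=4,low[6]=6); scc=(scc[0]=3,scc[1]=1,scc[2]=3,scc[3]=4,scc[4]=0,scc[5]=2,scc[6]=5)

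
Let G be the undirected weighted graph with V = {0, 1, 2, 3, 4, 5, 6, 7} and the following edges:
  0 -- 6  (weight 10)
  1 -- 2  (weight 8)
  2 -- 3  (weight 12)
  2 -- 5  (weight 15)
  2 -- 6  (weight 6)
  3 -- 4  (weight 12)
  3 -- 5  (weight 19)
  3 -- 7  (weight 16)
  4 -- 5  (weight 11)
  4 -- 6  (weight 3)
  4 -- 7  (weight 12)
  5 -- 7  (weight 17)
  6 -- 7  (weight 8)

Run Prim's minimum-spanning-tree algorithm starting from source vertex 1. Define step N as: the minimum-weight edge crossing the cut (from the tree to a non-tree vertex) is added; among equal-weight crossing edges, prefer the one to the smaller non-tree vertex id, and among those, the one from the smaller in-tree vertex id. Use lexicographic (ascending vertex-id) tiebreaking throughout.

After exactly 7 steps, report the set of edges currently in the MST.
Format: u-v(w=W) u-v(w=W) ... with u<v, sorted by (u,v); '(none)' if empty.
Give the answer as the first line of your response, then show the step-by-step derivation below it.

0-6(w=10) 1-2(w=8) 2-3(w=12) 2-6(w=6) 4-5(w=11) 4-6(w=3) 6-7(w=8)

step 1: add edge 1-2 (w=8); MST = {1-2(w=8)}
step 2: add edge 2-6 (w=6); MST = {1-2(w=8) 2-6(w=6)}
step 3: add edge 4-6 (w=3); MST = {1-2(w=8) 2-6(w=6) 4-6(w=3)}
step 4: add edge 6-7 (w=8); MST = {1-2(w=8) 2-6(w=6) 4-6(w=3) 6-7(w=8)}
step 5: add edge 0-6 (w=10); MST = {0-6(w=10) 1-2(w=8) 2-6(w=6) 4-6(w=3) 6-7(w=8)}
step 6: add edge 4-5 (w=11); MST = {0-6(w=10) 1-2(w=8) 2-6(w=6) 4-5(w=11) 4-6(w=3) 6-7(w=8)}
step 7: add edge 2-3 (w=12); MST = {0-6(w=10) 1-2(w=8) 2-3(w=12) 2-6(w=6) 4-5(w=11) 4-6(w=3) 6-7(w=8)}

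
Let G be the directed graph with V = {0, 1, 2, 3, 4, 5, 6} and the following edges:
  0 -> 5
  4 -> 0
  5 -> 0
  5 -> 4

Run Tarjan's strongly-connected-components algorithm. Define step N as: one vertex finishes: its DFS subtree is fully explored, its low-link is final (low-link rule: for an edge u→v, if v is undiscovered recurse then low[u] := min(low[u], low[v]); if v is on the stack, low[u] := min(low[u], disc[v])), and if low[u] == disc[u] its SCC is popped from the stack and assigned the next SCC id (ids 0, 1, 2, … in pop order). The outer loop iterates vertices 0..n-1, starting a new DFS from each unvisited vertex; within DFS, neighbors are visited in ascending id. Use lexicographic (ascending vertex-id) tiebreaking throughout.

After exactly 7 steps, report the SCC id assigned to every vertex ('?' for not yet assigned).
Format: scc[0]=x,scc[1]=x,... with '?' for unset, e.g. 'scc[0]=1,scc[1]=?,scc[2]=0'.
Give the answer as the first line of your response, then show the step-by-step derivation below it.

scc[0]=0,scc[1]=1,scc[2]=2,scc[3]=3,scc[4]=0,scc[5]=0,scc[6]=4

step 1: low=(low[0]=0,low[1]=?,low[2]=?,low[3]=?,low[4]=0,low[5]=0,low[6]=?); scc=(scc[0]=?,scc[1]=?,scc[2]=?,scc[3]=?,scc[4]=?,scc[5]=?,scc[6]=?)
step 2: low=(low[0]=0,low[1]=?,low[2]=?,low[3]=?,low[4]=0,low[5]=0,low[6]=?); scc=(scc[0]=?,scc[1]=?,scc[2]=?,scc[3]=?,scc[4]=?,scc[5]=?,scc[6]=?)
step 3: low=(low[0]=0,low[1]=?,low[2]=?,low[3]=?,low[4]=0,low[5]=0,low[6]=?); scc=(scc[0]=0,scc[1]=?,scc[2]=?,scc[3]=?,scc[4]=0,scc[5]=0,scc[6]=?)
step 4: low=(low[0]=0,low[1]=3,low[2]=?,low[3]=?,low[4]=0,low[5]=0,low[6]=?); scc=(scc[0]=0,scc[1]=1,scc[2]=?,scc[3]=?,scc[4]=0,scc[5]=0,scc[6]=?)
step 5: low=(low[0]=0,low[1]=3,low[2]=4,low[3]=?,low[4]=0,low[5]=0,low[6]=?); scc=(scc[0]=0,scc[1]=1,scc[2]=2,scc[3]=?,scc[4]=0,scc[5]=0,scc[6]=?)
step 6: low=(low[0]=0,low[1]=3,low[2]=4,low[3]=5,low[4]=0,low[5]=0,low[6]=?); scc=(scc[0]=0,scc[1]=1,scc[2]=2,scc[3]=3,scc[4]=0,scc[5]=0,scc[6]=?)
step 7: low=(low[0]=0,low[1]=3,low[2]=4,low[3]=5,low[4]=0,low[5]=0,low[6]=6); scc=(scc[0]=0,scc[1]=1,scc[2]=2,scc[3]=3,scc[4]=0,scc[5]=0,scc[6]=4)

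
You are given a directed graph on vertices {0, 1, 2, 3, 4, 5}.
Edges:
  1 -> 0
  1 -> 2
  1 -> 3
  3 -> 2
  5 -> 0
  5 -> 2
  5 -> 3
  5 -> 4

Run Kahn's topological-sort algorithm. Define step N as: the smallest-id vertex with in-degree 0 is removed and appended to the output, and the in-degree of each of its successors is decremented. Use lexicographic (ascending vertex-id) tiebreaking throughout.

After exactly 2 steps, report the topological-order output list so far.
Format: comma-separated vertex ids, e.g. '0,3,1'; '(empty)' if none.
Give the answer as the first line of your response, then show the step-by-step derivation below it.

1,5

step 1: output 1; order=[1]; indeg=(1,0,2,1,1,0)
step 2: output 5; order=[1,5]; indeg=(0,0,1,0,0,0)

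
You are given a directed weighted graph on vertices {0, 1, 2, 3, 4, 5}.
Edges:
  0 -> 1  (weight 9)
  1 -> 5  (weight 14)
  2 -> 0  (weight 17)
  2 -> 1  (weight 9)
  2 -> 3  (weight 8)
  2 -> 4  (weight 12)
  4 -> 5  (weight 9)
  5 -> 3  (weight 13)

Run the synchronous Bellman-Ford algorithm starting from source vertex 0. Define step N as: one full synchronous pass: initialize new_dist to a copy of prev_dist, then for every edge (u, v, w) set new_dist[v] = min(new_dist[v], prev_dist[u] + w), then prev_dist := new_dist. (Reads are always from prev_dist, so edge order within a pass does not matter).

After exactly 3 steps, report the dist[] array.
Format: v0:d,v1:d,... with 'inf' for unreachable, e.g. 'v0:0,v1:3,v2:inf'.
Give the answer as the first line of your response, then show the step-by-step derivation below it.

v0:0,v1:9,v2:inf,v3:36,v4:inf,v5:23

step 1: dist = v0:0,v1:9,v2:inf,v3:inf,v4:inf,v5:inf
step 2: dist = v0:0,v1:9,v2:inf,v3:inf,v4:inf,v5:23
step 3: dist = v0:0,v1:9,v2:inf,v3:36,v4:inf,v5:23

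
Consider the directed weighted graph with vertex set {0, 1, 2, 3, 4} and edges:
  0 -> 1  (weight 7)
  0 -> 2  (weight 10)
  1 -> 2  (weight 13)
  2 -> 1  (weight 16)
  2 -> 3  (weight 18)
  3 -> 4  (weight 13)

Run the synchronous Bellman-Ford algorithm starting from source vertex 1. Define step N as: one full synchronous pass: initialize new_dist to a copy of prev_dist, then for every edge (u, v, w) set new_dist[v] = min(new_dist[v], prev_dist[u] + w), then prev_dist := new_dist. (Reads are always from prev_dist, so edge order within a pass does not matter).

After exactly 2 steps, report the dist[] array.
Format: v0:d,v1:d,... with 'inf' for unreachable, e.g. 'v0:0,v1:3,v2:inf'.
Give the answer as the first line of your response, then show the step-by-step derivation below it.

v0:inf,v1:0,v2:13,v3:31,v4:inf

step 1: dist = v0:inf,v1:0,v2:13,v3:inf,v4:inf
step 2: dist = v0:inf,v1:0,v2:13,v3:31,v4:inf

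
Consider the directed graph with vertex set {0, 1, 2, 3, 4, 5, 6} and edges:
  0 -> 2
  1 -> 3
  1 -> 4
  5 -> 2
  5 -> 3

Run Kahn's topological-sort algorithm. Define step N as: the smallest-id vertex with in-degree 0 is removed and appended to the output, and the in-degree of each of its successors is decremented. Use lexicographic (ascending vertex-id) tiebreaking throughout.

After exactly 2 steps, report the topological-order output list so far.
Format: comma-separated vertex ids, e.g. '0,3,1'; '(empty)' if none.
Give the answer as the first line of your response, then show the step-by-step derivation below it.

0,1

step 1: output 0; order=[0]; indeg=(0,0,1,2,1,0,0)
step 2: output 1; order=[0,1]; indeg=(0,0,1,1,0,0,0)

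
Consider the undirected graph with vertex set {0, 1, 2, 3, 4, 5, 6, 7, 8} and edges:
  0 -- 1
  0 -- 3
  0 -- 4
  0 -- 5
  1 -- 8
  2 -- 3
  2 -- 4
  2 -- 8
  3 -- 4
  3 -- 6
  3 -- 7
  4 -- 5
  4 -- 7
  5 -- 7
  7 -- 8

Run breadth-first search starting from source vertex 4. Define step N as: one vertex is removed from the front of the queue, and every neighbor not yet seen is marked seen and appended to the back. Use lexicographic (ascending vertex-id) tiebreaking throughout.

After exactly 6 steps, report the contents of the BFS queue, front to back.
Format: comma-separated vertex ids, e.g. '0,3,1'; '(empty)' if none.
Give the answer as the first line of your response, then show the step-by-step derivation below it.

1,8,6

step 1: dequeue 4; queue=[0,2,3,5,7]; order=4
step 2: dequeue 0; queue=[2,3,5,7,1]; order=4,0
step 3: dequeue 2; queue=[3,5,7,1,8]; order=4,0,2
step 4: dequeue 3; queue=[5,7,1,8,6]; order=4,0,2,3
step 5: dequeue 5; queue=[7,1,8,6]; order=4,0,2,3,5
step 6: dequeue 7; queue=[1,8,6]; order=4,0,2,3,5,7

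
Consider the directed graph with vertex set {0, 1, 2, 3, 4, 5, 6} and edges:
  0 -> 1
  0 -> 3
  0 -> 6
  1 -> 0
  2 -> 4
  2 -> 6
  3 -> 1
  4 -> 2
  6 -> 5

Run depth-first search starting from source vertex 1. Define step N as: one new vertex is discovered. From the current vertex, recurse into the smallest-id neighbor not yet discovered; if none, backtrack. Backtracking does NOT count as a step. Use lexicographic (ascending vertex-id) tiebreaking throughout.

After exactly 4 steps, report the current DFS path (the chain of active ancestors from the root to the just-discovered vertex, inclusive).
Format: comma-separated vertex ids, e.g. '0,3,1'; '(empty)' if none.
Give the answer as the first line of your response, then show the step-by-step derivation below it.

1,0,6

step 1: discover 1; path=1; order=1
step 2: discover 0; path=1>0; order=1,0
step 3: discover 3; path=1>0>3; order=1,0,3
step 4: discover 6; path=1>0>6; order=1,0,3,6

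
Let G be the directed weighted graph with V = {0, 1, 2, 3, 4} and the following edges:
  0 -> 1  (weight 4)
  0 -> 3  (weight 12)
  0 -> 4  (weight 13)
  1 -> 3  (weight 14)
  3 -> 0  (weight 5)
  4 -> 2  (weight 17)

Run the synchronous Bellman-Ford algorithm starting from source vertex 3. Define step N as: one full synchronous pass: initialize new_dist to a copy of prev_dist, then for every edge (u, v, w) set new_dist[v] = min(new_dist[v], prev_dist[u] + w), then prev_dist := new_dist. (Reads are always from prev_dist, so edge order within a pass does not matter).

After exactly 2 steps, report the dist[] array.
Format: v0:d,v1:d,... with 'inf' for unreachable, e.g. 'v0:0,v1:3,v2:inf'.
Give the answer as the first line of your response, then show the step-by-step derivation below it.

v0:5,v1:9,v2:inf,v3:0,v4:18

step 1: dist = v0:5,v1:inf,v2:inf,v3:0,v4:inf
step 2: dist = v0:5,v1:9,v2:inf,v3:0,v4:18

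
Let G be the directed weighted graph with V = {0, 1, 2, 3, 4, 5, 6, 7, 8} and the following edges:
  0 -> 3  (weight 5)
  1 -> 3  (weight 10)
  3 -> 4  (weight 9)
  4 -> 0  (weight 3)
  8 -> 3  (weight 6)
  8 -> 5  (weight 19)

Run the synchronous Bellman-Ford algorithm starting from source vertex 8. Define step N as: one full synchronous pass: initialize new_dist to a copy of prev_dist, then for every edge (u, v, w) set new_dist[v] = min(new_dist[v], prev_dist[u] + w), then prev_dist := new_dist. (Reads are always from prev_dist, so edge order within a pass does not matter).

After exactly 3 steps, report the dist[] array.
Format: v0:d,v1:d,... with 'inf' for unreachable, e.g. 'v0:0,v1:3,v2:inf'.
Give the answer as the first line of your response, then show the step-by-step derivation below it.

v0:18,v1:inf,v2:inf,v3:6,v4:15,v5:19,v6:inf,v7:inf,v8:0

step 1: dist = v0:inf,v1:inf,v2:inf,v3:6,v4:inf,v5:19,v6:inf,v7:inf,v8:0
step 2: dist = v0:inf,v1:inf,v2:inf,v3:6,v4:15,v5:19,v6:inf,v7:inf,v8:0
step 3: dist = v0:18,v1:inf,v2:inf,v3:6,v4:15,v5:19,v6:inf,v7:inf,v8:0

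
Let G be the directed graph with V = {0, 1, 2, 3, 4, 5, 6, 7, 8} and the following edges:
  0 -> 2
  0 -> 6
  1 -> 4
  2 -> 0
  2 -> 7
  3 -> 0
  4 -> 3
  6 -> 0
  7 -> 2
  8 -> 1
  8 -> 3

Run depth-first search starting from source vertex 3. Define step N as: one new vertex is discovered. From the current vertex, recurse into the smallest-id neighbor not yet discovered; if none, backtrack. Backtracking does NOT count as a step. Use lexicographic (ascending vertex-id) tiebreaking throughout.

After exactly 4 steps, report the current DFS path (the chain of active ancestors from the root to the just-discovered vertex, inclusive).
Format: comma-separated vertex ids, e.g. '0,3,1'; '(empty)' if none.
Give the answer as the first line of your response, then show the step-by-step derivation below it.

3,0,2,7

step 1: discover 3; path=3; order=3
step 2: discover 0; path=3>0; order=3,0
step 3: discover 2; path=3>0>2; order=3,0,2
step 4: discover 7; path=3>0>2>7; order=3,0,2,7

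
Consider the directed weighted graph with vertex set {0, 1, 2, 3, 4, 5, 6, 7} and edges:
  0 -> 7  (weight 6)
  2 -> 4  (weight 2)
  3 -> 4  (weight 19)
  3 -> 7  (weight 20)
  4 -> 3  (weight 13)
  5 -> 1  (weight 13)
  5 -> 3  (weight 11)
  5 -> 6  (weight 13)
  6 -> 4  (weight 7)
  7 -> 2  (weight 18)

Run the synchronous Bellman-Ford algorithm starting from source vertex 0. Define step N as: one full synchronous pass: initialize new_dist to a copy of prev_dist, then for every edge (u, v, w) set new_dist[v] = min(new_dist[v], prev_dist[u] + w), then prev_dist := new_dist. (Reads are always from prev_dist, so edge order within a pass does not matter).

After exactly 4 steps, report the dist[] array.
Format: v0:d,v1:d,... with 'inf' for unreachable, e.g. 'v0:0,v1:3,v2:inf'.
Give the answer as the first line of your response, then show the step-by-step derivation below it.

v0:0,v1:inf,v2:24,v3:39,v4:26,v5:inf,v6:inf,v7:6

step 1: dist = v0:0,v1:inf,v2:inf,v3:inf,v4:inf,v5:inf,v6:inf,v7:6
step 2: dist = v0:0,v1:inf,v2:24,v3:inf,v4:inf,v5:inf,v6:inf,v7:6
step 3: dist = v0:0,v1:inf,v2:24,v3:inf,v4:26,v5:inf,v6:inf,v7:6
step 4: dist = v0:0,v1:inf,v2:24,v3:39,v4:26,v5:inf,v6:inf,v7:6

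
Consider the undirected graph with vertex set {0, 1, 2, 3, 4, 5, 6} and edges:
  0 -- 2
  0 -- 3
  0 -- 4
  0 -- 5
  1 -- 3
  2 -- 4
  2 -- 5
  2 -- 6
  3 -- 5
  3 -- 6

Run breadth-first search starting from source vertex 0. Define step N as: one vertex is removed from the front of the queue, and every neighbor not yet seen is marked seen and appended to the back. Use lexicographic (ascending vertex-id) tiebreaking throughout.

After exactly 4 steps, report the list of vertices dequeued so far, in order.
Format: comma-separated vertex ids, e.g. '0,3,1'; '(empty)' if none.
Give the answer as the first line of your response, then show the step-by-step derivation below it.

0,2,3,4

step 1: dequeue 0; queue=[2,3,4,5]; order=0
step 2: dequeue 2; queue=[3,4,5,6]; order=0,2
step 3: dequeue 3; queue=[4,5,6,1]; order=0,2,3
step 4: dequeue 4; queue=[5,6,1]; order=0,2,3,4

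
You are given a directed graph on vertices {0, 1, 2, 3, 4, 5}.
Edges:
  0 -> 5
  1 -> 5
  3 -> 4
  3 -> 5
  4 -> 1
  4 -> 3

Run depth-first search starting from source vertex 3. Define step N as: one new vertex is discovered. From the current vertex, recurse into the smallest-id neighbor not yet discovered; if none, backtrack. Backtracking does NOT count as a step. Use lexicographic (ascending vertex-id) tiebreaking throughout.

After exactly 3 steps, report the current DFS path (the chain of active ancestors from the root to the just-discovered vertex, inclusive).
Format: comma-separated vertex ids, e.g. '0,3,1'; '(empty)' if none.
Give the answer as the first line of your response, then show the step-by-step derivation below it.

3,4,1

step 1: discover 3; path=3; order=3
step 2: discover 4; path=3>4; order=3,4
step 3: discover 1; path=3>4>1; order=3,4,1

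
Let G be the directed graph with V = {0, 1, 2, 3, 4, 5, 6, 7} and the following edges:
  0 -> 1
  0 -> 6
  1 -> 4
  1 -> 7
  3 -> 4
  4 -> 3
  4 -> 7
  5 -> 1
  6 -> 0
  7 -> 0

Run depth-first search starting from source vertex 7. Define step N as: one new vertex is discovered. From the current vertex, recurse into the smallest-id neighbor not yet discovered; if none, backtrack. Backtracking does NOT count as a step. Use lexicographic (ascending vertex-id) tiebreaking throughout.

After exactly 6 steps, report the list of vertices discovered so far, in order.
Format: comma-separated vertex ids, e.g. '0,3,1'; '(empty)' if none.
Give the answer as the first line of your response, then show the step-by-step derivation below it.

7,0,1,4,3,6

step 1: discover 7; path=7; order=7
step 2: discover 0; path=7>0; order=7,0
step 3: discover 1; path=7>0>1; order=7,0,1
step 4: discover 4; path=7>0>1>4; order=7,0,1,4
step 5: discover 3; path=7>0>1>4>3; order=7,0,1,4,3
step 6: discover 6; path=7>0>6; order=7,0,1,4,3,6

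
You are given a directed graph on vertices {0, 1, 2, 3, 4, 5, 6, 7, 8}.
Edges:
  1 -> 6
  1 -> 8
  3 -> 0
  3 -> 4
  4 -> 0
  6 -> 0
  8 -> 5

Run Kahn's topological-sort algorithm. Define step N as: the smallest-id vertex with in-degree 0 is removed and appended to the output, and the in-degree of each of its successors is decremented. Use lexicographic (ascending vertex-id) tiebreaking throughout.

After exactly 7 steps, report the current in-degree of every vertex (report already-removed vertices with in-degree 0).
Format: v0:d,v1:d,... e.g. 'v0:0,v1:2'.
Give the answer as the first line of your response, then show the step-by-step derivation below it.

v0:0,v1:0,v2:0,v3:0,v4:0,v5:1,v6:0,v7:0,v8:0

step 1: output 1; order=[1]; indeg=(3,0,0,0,1,1,0,0,0)
step 2: output 2; order=[1,2]; indeg=(3,0,0,0,1,1,0,0,0)
step 3: output 3; order=[1,2,3]; indeg=(2,0,0,0,0,1,0,0,0)
step 4: output 4; order=[1,2,3,4]; indeg=(1,0,0,0,0,1,0,0,0)
step 5: output 6; order=[1,2,3,4,6]; indeg=(0,0,0,0,0,1,0,0,0)
step 6: output 0; order=[1,2,3,4,6,0]; indeg=(0,0,0,0,0,1,0,0,0)
step 7: output 7; order=[1,2,3,4,6,0,7]; indeg=(0,0,0,0,0,1,0,0,0)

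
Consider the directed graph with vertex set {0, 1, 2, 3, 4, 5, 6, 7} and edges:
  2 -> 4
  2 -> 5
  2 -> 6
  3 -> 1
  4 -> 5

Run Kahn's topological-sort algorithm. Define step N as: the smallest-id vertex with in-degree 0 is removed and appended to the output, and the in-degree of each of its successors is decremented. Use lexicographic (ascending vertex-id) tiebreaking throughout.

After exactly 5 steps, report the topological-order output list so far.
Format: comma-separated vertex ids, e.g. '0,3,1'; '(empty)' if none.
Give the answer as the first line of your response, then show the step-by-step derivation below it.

0,2,3,1,4

step 1: output 0; order=[0]; indeg=(0,1,0,0,1,2,1,0)
step 2: output 2; order=[0,2]; indeg=(0,1,0,0,0,1,0,0)
step 3: output 3; order=[0,2,3]; indeg=(0,0,0,0,0,1,0,0)
step 4: output 1; order=[0,2,3,1]; indeg=(0,0,0,0,0,1,0,0)
step 5: output 4; order=[0,2,3,1,4]; indeg=(0,0,0,0,0,0,0,0)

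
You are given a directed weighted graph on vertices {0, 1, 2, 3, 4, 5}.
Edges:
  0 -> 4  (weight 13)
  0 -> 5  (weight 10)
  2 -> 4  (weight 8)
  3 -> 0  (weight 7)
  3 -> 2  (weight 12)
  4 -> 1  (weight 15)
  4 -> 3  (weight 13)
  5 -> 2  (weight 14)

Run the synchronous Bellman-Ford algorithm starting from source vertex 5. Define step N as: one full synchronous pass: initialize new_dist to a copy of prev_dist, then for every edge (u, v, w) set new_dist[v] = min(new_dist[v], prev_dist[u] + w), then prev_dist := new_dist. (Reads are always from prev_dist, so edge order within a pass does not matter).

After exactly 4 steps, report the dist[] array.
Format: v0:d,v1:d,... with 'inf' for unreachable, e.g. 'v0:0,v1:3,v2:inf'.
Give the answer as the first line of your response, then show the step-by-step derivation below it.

v0:42,v1:37,v2:14,v3:35,v4:22,v5:0

step 1: dist = v0:inf,v1:inf,v2:14,v3:inf,v4:inf,v5:0
step 2: dist = v0:inf,v1:inf,v2:14,v3:inf,v4:22,v5:0
step 3: dist = v0:inf,v1:37,v2:14,v3:35,v4:22,v5:0
step 4: dist = v0:42,v1:37,v2:14,v3:35,v4:22,v5:0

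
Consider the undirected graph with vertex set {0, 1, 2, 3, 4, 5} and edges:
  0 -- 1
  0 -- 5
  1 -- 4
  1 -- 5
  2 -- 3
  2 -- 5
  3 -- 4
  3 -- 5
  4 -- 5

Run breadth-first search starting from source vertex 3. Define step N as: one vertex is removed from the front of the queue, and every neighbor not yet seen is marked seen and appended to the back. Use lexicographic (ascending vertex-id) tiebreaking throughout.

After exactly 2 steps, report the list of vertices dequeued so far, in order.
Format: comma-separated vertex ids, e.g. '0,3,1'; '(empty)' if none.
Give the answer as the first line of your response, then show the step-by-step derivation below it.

3,2

step 1: dequeue 3; queue=[2,4,5]; order=3
step 2: dequeue 2; queue=[4,5]; order=3,2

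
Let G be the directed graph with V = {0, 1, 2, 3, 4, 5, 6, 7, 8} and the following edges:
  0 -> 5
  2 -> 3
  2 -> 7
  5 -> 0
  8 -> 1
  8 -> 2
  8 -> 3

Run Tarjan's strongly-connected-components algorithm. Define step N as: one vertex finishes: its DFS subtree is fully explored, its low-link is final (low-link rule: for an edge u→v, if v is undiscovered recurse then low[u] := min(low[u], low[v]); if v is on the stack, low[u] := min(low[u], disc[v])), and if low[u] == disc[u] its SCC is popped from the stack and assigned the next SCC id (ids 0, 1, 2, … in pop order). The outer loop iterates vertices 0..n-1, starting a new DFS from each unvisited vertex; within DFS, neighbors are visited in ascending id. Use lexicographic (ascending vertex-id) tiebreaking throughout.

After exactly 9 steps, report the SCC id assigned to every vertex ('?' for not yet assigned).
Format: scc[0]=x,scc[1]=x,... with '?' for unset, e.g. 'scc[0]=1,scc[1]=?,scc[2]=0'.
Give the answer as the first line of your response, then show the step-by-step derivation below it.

scc[0]=0,scc[1]=1,scc[2]=4,scc[3]=2,scc[4]=5,scc[5]=0,scc[6]=6,scc[7]=3,scc[8]=7

step 1: low=(low[0]=0,low[1]=?,low[2]=?,low[3]=?,low[4]=?,low[5]=0,low[6]=?,low[7]=?,low[8]=?); scc=(scc[0]=?,scc[1]=?,scc[2]=?,scc[3]=?,scc[4]=?,scc[5]=?,scc[6]=?,scc[7]=?,scc[8]=?)
step 2: low=(low[0]=0,low[1]=?,low[2]=?,low[3]=?,low[4]=?,low[5]=0,low[6]=?,low[7]=?,low[8]=?); scc=(scc[0]=0,scc[1]=?,scc[2]=?,scc[3]=?,scc[4]=?,scc[5]=0,scc[6]=?,scc[7]=?,scc[8]=?)
step 3: low=(low[0]=0,low[1]=2,low[2]=?,low[3]=?,low[4]=?,low[5]=0,low[6]=?,low[7]=?,low[8]=?); scc=(scc[0]=0,scc[1]=1,scc[2]=?,scc[3]=?,scc[4]=?,scc[5]=0,scc[6]=?,scc[7]=?,scc[8]=?)
step 4: low=(low[0]=0,low[1]=2,low[2]=3,low[3]=4,low[4]=?,low[5]=0,low[6]=?,low[7]=?,low[8]=?); scc=(scc[0]=0,scc[1]=1,scc[2]=?,scc[3]=2,scc[4]=?,scc[5]=0,scc[6]=?,scc[7]=?,scc[8]=?)
step 5: low=(low[0]=0,low[1]=2,low[2]=3,low[3]=4,low[4]=?,low[5]=0,low[6]=?,low[7]=5,low[8]=?); scc=(scc[0]=0,scc[1]=1,scc[2]=?,scc[3]=2,scc[4]=?,scc[5]=0,scc[6]=?,scc[7]=3,scc[8]=?)
step 6: low=(low[0]=0,low[1]=2,low[2]=3,low[3]=4,low[4]=?,low[5]=0,low[6]=?,low[7]=5,low[8]=?); scc=(scc[0]=0,scc[1]=1,scc[2]=4,scc[3]=2,scc[4]=?,scc[5]=0,scc[6]=?,scc[7]=3,scc[8]=?)
step 7: low=(low[0]=0,low[1]=2,low[2]=3,low[3]=4,low[4]=6,low[5]=0,low[6]=?,low[7]=5,low[8]=?); scc=(scc[0]=0,scc[1]=1,scc[2]=4,scc[3]=2,scc[4]=5,scc[5]=0,scc[6]=?,scc[7]=3,scc[8]=?)
step 8: low=(low[0]=0,low[1]=2,low[2]=3,low[3]=4,low[4]=6,low[5]=0,low[6]=7,low[7]=5,low[8]=?); scc=(scc[0]=0,scc[1]=1,scc[2]=4,scc[3]=2,scc[4]=5,scc[5]=0,scc[6]=6,scc[7]=3,scc[8]=?)
step 9: low=(low[0]=0,low[1]=2,low[2]=3,low[3]=4,low[4]=6,low[5]=0,low[6]=7,low[7]=5,low[8]=8); scc=(scc[0]=0,scc[1]=1,scc[2]=4,scc[3]=2,scc[4]=5,scc[5]=0,scc[6]=6,scc[7]=3,scc[8]=7)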